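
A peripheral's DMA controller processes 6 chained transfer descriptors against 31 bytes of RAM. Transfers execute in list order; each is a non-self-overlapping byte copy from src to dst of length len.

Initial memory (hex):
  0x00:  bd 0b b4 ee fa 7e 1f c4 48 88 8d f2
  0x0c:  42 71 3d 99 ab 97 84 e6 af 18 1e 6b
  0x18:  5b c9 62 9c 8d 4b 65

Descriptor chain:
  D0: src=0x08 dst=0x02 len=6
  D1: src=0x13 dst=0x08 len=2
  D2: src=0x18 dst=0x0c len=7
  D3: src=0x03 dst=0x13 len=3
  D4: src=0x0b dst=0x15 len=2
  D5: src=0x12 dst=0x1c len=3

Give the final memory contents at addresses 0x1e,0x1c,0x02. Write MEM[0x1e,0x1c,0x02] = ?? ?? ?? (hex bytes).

  after D0: wrote 6B at 0x02 = 48888df24271
  after D1: wrote 2B at 0x08 = e6af
  after D2: wrote 7B at 0x0c = 5bc9629c8d4b65
  after D3: wrote 3B at 0x13 = 888df2
  after D4: wrote 2B at 0x15 = f25b
  after D5: wrote 3B at 0x1c = 65888d
query mem[0x1e]=0x8d, mem[0x1c]=0x65, mem[0x02]=0x48

MEM[0x1e,0x1c,0x02] = 8d 65 48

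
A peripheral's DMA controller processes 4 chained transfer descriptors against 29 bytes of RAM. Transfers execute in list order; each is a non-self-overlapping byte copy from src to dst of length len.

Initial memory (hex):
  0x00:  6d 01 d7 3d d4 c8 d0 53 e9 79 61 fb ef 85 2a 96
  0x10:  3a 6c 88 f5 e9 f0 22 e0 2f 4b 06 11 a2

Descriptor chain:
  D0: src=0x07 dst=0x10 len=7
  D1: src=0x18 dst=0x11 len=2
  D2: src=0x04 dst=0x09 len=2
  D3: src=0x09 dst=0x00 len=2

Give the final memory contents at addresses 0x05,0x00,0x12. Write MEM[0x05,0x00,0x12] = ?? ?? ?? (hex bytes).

MEM[0x05,0x00,0x12] = c8 d4 4b

  after D0: wrote 7B at 0x10 = 53e97961fbef85
  after D1: wrote 2B at 0x11 = 2f4b
  after D2: wrote 2B at 0x09 = d4c8
  after D3: wrote 2B at 0x00 = d4c8
query mem[0x05]=0xc8, mem[0x00]=0xd4, mem[0x12]=0x4b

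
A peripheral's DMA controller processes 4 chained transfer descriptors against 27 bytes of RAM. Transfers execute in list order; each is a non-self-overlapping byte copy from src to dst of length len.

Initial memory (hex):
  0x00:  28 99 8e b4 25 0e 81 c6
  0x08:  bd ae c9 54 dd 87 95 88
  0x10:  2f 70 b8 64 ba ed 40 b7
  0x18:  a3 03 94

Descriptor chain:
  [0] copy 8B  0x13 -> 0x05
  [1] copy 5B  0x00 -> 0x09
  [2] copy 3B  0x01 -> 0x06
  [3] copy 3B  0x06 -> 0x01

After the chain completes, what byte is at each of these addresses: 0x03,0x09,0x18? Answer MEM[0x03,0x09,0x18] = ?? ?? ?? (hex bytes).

MEM[0x03,0x09,0x18] = b4 28 a3

D0: mem[0x05..0x0c] <- [64 ba ed 40 b7 a3 03 94]
D1: mem[0x09..0x0d] <- [28 99 8e b4 25]
D2: mem[0x06..0x08] <- [99 8e b4]
D3: mem[0x01..0x03] <- [99 8e b4]
query mem[0x03]=0xb4, mem[0x09]=0x28, mem[0x18]=0xa3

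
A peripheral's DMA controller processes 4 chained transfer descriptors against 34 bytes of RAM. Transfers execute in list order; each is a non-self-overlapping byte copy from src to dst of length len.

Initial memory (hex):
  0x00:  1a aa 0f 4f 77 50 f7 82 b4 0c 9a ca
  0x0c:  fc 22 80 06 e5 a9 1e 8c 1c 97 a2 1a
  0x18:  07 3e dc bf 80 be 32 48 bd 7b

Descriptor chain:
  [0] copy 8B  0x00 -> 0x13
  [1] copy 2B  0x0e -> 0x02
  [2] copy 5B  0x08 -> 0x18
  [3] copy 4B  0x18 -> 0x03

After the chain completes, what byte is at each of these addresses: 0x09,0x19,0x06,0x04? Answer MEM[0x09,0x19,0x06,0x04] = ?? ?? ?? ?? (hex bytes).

#0 dst[0x13+8] := {0x1a,0xaa,0x0f,0x4f,0x77,0x50,0xf7,0x82}
#1 dst[0x02+2] := {0x80,0x06}
#2 dst[0x18+5] := {0xb4,0x0c,0x9a,0xca,0xfc}
#3 dst[0x03+4] := {0xb4,0x0c,0x9a,0xca}
query mem[0x09]=0x0c, mem[0x19]=0x0c, mem[0x06]=0xca, mem[0x04]=0x0c

MEM[0x09,0x19,0x06,0x04] = 0c 0c ca 0c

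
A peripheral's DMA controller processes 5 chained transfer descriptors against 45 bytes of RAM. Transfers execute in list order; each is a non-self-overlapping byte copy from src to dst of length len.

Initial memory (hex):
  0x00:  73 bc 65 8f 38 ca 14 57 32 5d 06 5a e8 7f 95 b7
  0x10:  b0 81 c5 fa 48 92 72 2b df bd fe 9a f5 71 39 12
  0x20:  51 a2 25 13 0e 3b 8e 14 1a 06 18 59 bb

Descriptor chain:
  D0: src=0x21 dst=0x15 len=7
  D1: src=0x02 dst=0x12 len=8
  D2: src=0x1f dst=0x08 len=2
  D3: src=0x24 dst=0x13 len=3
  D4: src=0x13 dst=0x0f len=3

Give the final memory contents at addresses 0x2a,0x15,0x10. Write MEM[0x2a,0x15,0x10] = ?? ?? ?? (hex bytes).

  after D0: wrote 7B at 0x15 = a225130e3b8e14
  after D1: wrote 8B at 0x12 = 658f38ca1457325d
  after D2: wrote 2B at 0x08 = 1251
  after D3: wrote 3B at 0x13 = 0e3b8e
  after D4: wrote 3B at 0x0f = 0e3b8e
query mem[0x2a]=0x18, mem[0x15]=0x8e, mem[0x10]=0x3b

MEM[0x2a,0x15,0x10] = 18 8e 3b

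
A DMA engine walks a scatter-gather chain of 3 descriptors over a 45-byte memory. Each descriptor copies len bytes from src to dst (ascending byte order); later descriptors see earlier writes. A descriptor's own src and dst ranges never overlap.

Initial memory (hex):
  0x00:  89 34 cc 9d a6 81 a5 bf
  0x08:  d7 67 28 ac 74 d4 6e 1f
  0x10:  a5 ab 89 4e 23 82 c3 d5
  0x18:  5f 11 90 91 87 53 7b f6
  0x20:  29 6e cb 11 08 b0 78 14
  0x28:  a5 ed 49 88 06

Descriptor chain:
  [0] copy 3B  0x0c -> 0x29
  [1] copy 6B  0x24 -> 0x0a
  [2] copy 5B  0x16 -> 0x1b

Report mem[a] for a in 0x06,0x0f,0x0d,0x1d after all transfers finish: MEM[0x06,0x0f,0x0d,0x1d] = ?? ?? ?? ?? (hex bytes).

D0: mem[0x29..0x2b] <- [74 d4 6e]
D1: mem[0x0a..0x0f] <- [08 b0 78 14 a5 74]
D2: mem[0x1b..0x1f] <- [c3 d5 5f 11 90]
query mem[0x06]=0xa5, mem[0x0f]=0x74, mem[0x0d]=0x14, mem[0x1d]=0x5f

MEM[0x06,0x0f,0x0d,0x1d] = a5 74 14 5f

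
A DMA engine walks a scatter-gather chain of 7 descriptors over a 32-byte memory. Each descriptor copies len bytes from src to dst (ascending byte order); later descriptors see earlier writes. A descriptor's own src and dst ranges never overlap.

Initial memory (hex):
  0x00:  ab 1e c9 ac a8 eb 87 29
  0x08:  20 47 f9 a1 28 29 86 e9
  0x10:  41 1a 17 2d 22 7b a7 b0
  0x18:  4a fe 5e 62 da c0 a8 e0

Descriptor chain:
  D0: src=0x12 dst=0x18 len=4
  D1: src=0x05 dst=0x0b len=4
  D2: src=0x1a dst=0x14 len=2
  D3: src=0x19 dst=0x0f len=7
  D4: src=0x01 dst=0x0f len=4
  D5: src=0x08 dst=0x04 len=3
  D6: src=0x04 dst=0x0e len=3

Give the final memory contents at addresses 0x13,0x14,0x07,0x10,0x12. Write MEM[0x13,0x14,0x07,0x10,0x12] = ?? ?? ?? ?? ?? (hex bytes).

MEM[0x13,0x14,0x07,0x10,0x12] = c0 a8 29 f9 a8

  after D0: wrote 4B at 0x18 = 172d227b
  after D1: wrote 4B at 0x0b = eb872920
  after D2: wrote 2B at 0x14 = 227b
  after D3: wrote 7B at 0x0f = 2d227bdac0a8e0
  after D4: wrote 4B at 0x0f = 1ec9aca8
  after D5: wrote 3B at 0x04 = 2047f9
  after D6: wrote 3B at 0x0e = 2047f9
query mem[0x13]=0xc0, mem[0x14]=0xa8, mem[0x07]=0x29, mem[0x10]=0xf9, mem[0x12]=0xa8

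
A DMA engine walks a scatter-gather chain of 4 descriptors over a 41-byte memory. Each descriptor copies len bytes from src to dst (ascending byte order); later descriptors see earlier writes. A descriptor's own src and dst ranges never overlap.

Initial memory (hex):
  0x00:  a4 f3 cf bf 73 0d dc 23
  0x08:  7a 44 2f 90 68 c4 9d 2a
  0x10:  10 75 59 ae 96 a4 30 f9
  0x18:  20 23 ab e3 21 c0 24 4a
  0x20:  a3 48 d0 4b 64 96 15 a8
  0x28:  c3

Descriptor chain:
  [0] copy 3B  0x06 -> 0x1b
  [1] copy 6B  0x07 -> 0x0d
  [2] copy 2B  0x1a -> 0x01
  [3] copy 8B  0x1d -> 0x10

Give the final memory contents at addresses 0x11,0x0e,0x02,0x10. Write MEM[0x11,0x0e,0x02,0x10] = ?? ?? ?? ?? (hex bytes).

MEM[0x11,0x0e,0x02,0x10] = 24 7a dc 7a

#0 dst[0x1b+3] := {0xdc,0x23,0x7a}
#1 dst[0x0d+6] := {0x23,0x7a,0x44,0x2f,0x90,0x68}
#2 dst[0x01+2] := {0xab,0xdc}
#3 dst[0x10+8] := {0x7a,0x24,0x4a,0xa3,0x48,0xd0,0x4b,0x64}
query mem[0x11]=0x24, mem[0x0e]=0x7a, mem[0x02]=0xdc, mem[0x10]=0x7a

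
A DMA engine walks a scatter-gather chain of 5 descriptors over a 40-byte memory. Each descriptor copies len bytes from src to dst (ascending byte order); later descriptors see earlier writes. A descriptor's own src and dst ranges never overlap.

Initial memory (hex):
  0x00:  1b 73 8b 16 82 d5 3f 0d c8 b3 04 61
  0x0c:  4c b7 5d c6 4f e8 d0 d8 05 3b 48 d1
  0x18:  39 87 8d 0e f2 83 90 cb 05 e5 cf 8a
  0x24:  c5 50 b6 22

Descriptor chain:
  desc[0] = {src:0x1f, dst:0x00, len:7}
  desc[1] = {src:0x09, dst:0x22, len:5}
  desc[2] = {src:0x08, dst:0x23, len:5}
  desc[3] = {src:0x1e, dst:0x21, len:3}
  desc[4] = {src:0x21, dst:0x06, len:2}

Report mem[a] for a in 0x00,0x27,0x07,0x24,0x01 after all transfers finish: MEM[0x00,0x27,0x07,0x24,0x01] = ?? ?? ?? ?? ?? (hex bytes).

MEM[0x00,0x27,0x07,0x24,0x01] = cb 4c cb b3 05

#0 dst[0x00+7] := {0xcb,0x05,0xe5,0xcf,0x8a,0xc5,0x50}
#1 dst[0x22+5] := {0xb3,0x04,0x61,0x4c,0xb7}
#2 dst[0x23+5] := {0xc8,0xb3,0x04,0x61,0x4c}
#3 dst[0x21+3] := {0x90,0xcb,0x05}
#4 dst[0x06+2] := {0x90,0xcb}
query mem[0x00]=0xcb, mem[0x27]=0x4c, mem[0x07]=0xcb, mem[0x24]=0xb3, mem[0x01]=0x05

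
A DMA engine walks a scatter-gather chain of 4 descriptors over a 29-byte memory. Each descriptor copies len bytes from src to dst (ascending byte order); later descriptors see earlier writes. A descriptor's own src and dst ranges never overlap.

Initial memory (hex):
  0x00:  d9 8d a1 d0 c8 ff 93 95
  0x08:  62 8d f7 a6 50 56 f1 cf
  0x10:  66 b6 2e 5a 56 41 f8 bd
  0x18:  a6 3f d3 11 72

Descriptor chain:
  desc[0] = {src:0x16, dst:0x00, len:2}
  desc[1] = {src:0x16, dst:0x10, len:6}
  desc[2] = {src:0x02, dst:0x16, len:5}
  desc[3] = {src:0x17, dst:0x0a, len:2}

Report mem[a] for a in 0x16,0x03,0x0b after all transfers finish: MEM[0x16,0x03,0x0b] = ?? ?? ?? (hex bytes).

MEM[0x16,0x03,0x0b] = a1 d0 c8

#0 dst[0x00+2] := {0xf8,0xbd}
#1 dst[0x10+6] := {0xf8,0xbd,0xa6,0x3f,0xd3,0x11}
#2 dst[0x16+5] := {0xa1,0xd0,0xc8,0xff,0x93}
#3 dst[0x0a+2] := {0xd0,0xc8}
query mem[0x16]=0xa1, mem[0x03]=0xd0, mem[0x0b]=0xc8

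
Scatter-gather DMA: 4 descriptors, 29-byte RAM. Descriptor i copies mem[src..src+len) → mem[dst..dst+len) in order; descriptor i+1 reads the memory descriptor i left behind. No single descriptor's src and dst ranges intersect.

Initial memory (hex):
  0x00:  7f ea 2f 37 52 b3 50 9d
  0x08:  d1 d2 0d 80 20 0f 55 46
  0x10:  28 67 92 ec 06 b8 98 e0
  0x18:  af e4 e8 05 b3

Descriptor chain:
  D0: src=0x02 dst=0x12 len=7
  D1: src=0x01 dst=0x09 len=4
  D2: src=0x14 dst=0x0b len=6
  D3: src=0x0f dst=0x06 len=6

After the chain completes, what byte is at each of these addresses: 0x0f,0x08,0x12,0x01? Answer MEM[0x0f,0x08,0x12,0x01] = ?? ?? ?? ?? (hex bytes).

#0 dst[0x12+7] := {0x2f,0x37,0x52,0xb3,0x50,0x9d,0xd1}
#1 dst[0x09+4] := {0xea,0x2f,0x37,0x52}
#2 dst[0x0b+6] := {0x52,0xb3,0x50,0x9d,0xd1,0xe4}
#3 dst[0x06+6] := {0xd1,0xe4,0x67,0x2f,0x37,0x52}
query mem[0x0f]=0xd1, mem[0x08]=0x67, mem[0x12]=0x2f, mem[0x01]=0xea

MEM[0x0f,0x08,0x12,0x01] = d1 67 2f ea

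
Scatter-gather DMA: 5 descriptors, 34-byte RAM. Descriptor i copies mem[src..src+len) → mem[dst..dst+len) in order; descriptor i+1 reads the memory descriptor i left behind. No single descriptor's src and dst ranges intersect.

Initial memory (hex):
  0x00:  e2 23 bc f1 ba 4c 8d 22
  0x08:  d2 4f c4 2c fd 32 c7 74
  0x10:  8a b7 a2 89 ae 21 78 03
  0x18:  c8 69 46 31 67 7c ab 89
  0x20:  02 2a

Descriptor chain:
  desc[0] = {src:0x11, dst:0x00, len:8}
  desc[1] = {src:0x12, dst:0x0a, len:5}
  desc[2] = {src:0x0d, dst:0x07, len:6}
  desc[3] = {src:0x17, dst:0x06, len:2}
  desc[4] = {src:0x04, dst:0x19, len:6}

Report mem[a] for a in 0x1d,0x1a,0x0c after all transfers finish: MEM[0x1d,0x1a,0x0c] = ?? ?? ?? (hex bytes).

MEM[0x1d,0x1a,0x0c] = 78 78 a2

#0 dst[0x00+8] := {0xb7,0xa2,0x89,0xae,0x21,0x78,0x03,0xc8}
#1 dst[0x0a+5] := {0xa2,0x89,0xae,0x21,0x78}
#2 dst[0x07+6] := {0x21,0x78,0x74,0x8a,0xb7,0xa2}
#3 dst[0x06+2] := {0x03,0xc8}
#4 dst[0x19+6] := {0x21,0x78,0x03,0xc8,0x78,0x74}
query mem[0x1d]=0x78, mem[0x1a]=0x78, mem[0x0c]=0xa2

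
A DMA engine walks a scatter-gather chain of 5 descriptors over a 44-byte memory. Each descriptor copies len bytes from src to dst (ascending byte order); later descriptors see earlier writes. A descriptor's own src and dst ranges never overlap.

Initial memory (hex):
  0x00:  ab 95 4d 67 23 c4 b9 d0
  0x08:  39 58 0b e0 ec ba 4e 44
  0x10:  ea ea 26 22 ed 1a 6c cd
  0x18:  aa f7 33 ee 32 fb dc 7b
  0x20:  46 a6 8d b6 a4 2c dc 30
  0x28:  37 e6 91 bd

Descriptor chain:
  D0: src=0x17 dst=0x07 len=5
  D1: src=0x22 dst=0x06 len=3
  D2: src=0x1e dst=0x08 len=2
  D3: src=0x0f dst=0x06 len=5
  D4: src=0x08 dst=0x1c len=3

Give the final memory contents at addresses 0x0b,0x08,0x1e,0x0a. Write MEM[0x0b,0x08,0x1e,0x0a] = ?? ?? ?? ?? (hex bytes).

MEM[0x0b,0x08,0x1e,0x0a] = ee ea 22 22

D0: mem[0x07..0x0b] <- [cd aa f7 33 ee]
D1: mem[0x06..0x08] <- [8d b6 a4]
D2: mem[0x08..0x09] <- [dc 7b]
D3: mem[0x06..0x0a] <- [44 ea ea 26 22]
D4: mem[0x1c..0x1e] <- [ea 26 22]
query mem[0x0b]=0xee, mem[0x08]=0xea, mem[0x1e]=0x22, mem[0x0a]=0x22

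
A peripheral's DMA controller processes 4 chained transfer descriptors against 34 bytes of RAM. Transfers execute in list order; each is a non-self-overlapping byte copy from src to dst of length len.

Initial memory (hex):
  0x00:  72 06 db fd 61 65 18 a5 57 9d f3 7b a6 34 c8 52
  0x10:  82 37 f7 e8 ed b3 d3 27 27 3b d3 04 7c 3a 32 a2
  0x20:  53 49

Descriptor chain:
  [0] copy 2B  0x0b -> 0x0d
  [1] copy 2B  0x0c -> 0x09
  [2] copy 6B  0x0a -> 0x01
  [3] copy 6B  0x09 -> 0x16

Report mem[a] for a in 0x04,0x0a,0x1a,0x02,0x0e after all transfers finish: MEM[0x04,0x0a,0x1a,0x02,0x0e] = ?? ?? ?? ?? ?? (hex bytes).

MEM[0x04,0x0a,0x1a,0x02,0x0e] = 7b 7b 7b 7b a6

#0 dst[0x0d+2] := {0x7b,0xa6}
#1 dst[0x09+2] := {0xa6,0x7b}
#2 dst[0x01+6] := {0x7b,0x7b,0xa6,0x7b,0xa6,0x52}
#3 dst[0x16+6] := {0xa6,0x7b,0x7b,0xa6,0x7b,0xa6}
query mem[0x04]=0x7b, mem[0x0a]=0x7b, mem[0x1a]=0x7b, mem[0x02]=0x7b, mem[0x0e]=0xa6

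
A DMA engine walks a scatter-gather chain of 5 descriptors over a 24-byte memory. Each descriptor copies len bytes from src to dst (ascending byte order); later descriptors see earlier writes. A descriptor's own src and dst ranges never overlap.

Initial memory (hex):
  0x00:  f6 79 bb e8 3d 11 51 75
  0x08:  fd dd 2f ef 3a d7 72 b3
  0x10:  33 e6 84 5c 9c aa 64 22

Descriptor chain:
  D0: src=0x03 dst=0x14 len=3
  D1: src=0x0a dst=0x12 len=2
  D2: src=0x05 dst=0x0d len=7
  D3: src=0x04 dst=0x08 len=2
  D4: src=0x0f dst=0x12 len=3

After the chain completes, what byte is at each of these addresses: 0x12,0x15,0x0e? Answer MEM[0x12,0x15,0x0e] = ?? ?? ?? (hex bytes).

#0 dst[0x14+3] := {0xe8,0x3d,0x11}
#1 dst[0x12+2] := {0x2f,0xef}
#2 dst[0x0d+7] := {0x11,0x51,0x75,0xfd,0xdd,0x2f,0xef}
#3 dst[0x08+2] := {0x3d,0x11}
#4 dst[0x12+3] := {0x75,0xfd,0xdd}
query mem[0x12]=0x75, mem[0x15]=0x3d, mem[0x0e]=0x51

MEM[0x12,0x15,0x0e] = 75 3d 51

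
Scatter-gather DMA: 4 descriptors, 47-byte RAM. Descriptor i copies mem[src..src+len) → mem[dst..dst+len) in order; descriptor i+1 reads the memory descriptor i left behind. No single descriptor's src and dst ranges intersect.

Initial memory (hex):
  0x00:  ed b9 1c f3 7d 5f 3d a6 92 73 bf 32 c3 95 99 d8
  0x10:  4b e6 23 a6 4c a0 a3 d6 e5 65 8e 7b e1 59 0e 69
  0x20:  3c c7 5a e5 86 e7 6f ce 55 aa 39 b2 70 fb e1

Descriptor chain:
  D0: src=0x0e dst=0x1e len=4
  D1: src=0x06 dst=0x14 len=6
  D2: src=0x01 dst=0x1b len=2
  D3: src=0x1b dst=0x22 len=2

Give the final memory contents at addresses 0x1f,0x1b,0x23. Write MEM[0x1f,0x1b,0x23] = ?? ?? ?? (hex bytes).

MEM[0x1f,0x1b,0x23] = d8 b9 1c

#0 dst[0x1e+4] := {0x99,0xd8,0x4b,0xe6}
#1 dst[0x14+6] := {0x3d,0xa6,0x92,0x73,0xbf,0x32}
#2 dst[0x1b+2] := {0xb9,0x1c}
#3 dst[0x22+2] := {0xb9,0x1c}
query mem[0x1f]=0xd8, mem[0x1b]=0xb9, mem[0x23]=0x1c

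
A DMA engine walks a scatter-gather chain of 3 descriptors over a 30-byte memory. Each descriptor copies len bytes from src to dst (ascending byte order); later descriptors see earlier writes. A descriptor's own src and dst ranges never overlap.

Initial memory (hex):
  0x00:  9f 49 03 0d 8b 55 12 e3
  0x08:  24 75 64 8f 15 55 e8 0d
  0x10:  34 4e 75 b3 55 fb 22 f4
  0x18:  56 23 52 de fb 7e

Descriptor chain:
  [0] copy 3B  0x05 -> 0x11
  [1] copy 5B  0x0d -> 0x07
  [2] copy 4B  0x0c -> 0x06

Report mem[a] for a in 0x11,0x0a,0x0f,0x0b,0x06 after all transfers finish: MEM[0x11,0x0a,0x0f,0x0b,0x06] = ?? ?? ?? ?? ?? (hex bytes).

D0: mem[0x11..0x13] <- [55 12 e3]
D1: mem[0x07..0x0b] <- [55 e8 0d 34 55]
D2: mem[0x06..0x09] <- [15 55 e8 0d]
query mem[0x11]=0x55, mem[0x0a]=0x34, mem[0x0f]=0x0d, mem[0x0b]=0x55, mem[0x06]=0x15

MEM[0x11,0x0a,0x0f,0x0b,0x06] = 55 34 0d 55 15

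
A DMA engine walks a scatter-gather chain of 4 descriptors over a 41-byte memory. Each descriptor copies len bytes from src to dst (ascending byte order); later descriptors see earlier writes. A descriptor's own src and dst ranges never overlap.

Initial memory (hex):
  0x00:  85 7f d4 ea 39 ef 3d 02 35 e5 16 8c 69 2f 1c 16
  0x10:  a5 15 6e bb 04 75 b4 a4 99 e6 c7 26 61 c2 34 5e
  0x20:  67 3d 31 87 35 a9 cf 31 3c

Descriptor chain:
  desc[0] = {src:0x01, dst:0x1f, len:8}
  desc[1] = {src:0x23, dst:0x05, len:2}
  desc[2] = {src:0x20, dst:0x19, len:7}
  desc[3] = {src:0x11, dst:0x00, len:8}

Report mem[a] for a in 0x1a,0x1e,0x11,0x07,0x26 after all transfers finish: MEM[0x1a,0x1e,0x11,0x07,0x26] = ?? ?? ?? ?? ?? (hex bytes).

MEM[0x1a,0x1e,0x11,0x07,0x26] = ea 02 15 99 35

D0: mem[0x1f..0x26] <- [7f d4 ea 39 ef 3d 02 35]
D1: mem[0x05..0x06] <- [ef 3d]
D2: mem[0x19..0x1f] <- [d4 ea 39 ef 3d 02 35]
D3: mem[0x00..0x07] <- [15 6e bb 04 75 b4 a4 99]
query mem[0x1a]=0xea, mem[0x1e]=0x02, mem[0x11]=0x15, mem[0x07]=0x99, mem[0x26]=0x35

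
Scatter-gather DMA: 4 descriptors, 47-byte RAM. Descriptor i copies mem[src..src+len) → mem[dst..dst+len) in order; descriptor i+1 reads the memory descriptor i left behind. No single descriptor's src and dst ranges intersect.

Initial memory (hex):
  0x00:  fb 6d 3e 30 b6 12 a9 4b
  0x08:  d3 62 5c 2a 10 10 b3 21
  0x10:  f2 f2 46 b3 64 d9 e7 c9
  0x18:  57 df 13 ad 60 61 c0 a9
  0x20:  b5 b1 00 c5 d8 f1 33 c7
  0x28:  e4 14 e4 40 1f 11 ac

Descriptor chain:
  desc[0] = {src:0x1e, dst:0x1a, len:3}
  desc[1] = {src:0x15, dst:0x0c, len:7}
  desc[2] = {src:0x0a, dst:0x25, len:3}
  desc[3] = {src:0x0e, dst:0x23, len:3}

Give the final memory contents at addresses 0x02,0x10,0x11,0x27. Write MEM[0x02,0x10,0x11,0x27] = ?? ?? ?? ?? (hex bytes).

  after D0: wrote 3B at 0x1a = c0a9b5
  after D1: wrote 7B at 0x0c = d9e7c957dfc0a9
  after D2: wrote 3B at 0x25 = 5c2ad9
  after D3: wrote 3B at 0x23 = c957df
query mem[0x02]=0x3e, mem[0x10]=0xdf, mem[0x11]=0xc0, mem[0x27]=0xd9

MEM[0x02,0x10,0x11,0x27] = 3e df c0 d9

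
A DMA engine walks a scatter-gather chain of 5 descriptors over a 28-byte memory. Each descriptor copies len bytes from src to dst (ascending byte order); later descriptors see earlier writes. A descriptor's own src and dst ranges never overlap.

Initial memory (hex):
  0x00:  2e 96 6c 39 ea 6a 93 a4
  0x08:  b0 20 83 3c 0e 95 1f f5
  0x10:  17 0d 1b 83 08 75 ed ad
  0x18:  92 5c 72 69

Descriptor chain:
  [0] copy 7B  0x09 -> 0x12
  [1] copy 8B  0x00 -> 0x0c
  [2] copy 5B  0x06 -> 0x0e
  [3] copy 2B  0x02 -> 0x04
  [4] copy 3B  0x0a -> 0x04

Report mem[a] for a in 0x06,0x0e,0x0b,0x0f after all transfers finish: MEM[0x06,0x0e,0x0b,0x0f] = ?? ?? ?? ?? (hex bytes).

[0] 0x09->0x12 len=7 : 20 83 3c 0e 95 1f f5
[1] 0x00->0x0c len=8 : 2e 96 6c 39 ea 6a 93 a4
[2] 0x06->0x0e len=5 : 93 a4 b0 20 83
[3] 0x02->0x04 len=2 : 6c 39
[4] 0x0a->0x04 len=3 : 83 3c 2e
query mem[0x06]=0x2e, mem[0x0e]=0x93, mem[0x0b]=0x3c, mem[0x0f]=0xa4

MEM[0x06,0x0e,0x0b,0x0f] = 2e 93 3c a4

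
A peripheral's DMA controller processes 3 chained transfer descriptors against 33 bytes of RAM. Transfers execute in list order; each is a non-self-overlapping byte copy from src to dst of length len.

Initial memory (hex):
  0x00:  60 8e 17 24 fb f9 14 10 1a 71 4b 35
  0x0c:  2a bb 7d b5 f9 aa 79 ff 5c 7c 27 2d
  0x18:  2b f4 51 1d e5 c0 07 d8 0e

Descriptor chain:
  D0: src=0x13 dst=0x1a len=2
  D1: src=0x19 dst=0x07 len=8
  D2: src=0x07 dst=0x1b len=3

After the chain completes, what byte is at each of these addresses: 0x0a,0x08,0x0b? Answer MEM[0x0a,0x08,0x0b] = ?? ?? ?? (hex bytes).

MEM[0x0a,0x08,0x0b] = e5 ff c0

#0 dst[0x1a+2] := {0xff,0x5c}
#1 dst[0x07+8] := {0xf4,0xff,0x5c,0xe5,0xc0,0x07,0xd8,0x0e}
#2 dst[0x1b+3] := {0xf4,0xff,0x5c}
query mem[0x0a]=0xe5, mem[0x08]=0xff, mem[0x0b]=0xc0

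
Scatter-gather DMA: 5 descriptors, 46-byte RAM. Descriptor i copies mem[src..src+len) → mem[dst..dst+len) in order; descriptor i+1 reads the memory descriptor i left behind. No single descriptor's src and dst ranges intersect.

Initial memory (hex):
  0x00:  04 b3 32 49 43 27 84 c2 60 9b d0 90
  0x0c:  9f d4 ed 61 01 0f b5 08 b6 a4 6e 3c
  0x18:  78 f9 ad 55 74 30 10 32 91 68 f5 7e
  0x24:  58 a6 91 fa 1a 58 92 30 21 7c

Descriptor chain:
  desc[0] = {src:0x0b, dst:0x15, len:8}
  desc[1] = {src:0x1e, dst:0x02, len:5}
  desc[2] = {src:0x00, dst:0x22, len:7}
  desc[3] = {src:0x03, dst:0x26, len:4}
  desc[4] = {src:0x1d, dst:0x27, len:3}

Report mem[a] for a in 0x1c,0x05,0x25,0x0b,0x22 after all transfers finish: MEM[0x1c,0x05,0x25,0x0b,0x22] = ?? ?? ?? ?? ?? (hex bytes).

[0] 0x0b->0x15 len=8 : 90 9f d4 ed 61 01 0f b5
[1] 0x1e->0x02 len=5 : 10 32 91 68 f5
[2] 0x00->0x22 len=7 : 04 b3 10 32 91 68 f5
[3] 0x03->0x26 len=4 : 32 91 68 f5
[4] 0x1d->0x27 len=3 : 30 10 32
query mem[0x1c]=0xb5, mem[0x05]=0x68, mem[0x25]=0x32, mem[0x0b]=0x90, mem[0x22]=0x04

MEM[0x1c,0x05,0x25,0x0b,0x22] = b5 68 32 90 04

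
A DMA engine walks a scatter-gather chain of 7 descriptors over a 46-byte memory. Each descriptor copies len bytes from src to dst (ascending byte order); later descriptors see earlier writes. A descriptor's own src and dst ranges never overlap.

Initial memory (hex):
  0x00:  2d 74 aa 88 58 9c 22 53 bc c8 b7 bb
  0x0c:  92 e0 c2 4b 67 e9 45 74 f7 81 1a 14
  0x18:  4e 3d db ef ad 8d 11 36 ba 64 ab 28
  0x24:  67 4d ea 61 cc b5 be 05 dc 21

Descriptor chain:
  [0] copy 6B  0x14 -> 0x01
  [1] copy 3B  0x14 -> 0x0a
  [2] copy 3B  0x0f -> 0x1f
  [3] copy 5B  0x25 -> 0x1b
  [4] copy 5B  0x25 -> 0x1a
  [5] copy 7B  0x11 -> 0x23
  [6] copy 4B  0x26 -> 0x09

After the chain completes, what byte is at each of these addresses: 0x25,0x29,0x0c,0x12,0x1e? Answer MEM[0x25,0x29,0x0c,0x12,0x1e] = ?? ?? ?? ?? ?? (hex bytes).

MEM[0x25,0x29,0x0c,0x12,0x1e] = 74 14 14 45 b5

[0] 0x14->0x01 len=6 : f7 81 1a 14 4e 3d
[1] 0x14->0x0a len=3 : f7 81 1a
[2] 0x0f->0x1f len=3 : 4b 67 e9
[3] 0x25->0x1b len=5 : 4d ea 61 cc b5
[4] 0x25->0x1a len=5 : 4d ea 61 cc b5
[5] 0x11->0x23 len=7 : e9 45 74 f7 81 1a 14
[6] 0x26->0x09 len=4 : f7 81 1a 14
query mem[0x25]=0x74, mem[0x29]=0x14, mem[0x0c]=0x14, mem[0x12]=0x45, mem[0x1e]=0xb5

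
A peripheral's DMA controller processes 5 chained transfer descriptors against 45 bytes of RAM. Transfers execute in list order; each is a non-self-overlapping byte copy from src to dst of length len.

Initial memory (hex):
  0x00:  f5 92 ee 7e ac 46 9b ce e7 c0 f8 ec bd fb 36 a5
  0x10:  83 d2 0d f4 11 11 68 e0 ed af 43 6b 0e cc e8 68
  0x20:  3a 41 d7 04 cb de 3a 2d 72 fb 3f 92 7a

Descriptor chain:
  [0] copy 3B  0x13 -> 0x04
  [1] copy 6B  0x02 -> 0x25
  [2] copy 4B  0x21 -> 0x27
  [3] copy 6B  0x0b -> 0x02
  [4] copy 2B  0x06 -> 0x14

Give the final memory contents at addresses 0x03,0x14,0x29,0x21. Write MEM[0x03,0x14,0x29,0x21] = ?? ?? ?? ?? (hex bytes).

MEM[0x03,0x14,0x29,0x21] = bd a5 04 41

  after D0: wrote 3B at 0x04 = f41111
  after D1: wrote 6B at 0x25 = ee7ef41111ce
  after D2: wrote 4B at 0x27 = 41d704cb
  after D3: wrote 6B at 0x02 = ecbdfb36a583
  after D4: wrote 2B at 0x14 = a583
query mem[0x03]=0xbd, mem[0x14]=0xa5, mem[0x29]=0x04, mem[0x21]=0x41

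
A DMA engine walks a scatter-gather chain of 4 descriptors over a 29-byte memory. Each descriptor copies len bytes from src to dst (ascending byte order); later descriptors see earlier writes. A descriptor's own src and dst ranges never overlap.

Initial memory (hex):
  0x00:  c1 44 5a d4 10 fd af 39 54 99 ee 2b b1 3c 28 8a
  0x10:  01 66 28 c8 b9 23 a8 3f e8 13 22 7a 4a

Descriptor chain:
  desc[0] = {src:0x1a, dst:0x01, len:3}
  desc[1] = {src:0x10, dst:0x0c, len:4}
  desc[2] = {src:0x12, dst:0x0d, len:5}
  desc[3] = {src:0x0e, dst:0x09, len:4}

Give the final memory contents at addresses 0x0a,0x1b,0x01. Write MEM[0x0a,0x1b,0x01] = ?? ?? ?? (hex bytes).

MEM[0x0a,0x1b,0x01] = b9 7a 22

[0] 0x1a->0x01 len=3 : 22 7a 4a
[1] 0x10->0x0c len=4 : 01 66 28 c8
[2] 0x12->0x0d len=5 : 28 c8 b9 23 a8
[3] 0x0e->0x09 len=4 : c8 b9 23 a8
query mem[0x0a]=0xb9, mem[0x1b]=0x7a, mem[0x01]=0x22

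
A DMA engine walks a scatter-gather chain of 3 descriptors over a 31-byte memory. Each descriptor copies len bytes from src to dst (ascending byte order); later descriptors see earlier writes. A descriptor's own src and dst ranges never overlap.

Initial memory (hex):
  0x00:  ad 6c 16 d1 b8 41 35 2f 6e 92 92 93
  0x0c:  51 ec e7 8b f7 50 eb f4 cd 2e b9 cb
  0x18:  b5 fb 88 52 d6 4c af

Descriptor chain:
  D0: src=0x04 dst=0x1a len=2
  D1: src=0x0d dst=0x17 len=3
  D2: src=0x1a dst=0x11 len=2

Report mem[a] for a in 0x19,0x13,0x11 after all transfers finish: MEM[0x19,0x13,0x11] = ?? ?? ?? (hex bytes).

#0 dst[0x1a+2] := {0xb8,0x41}
#1 dst[0x17+3] := {0xec,0xe7,0x8b}
#2 dst[0x11+2] := {0xb8,0x41}
query mem[0x19]=0x8b, mem[0x13]=0xf4, mem[0x11]=0xb8

MEM[0x19,0x13,0x11] = 8b f4 b8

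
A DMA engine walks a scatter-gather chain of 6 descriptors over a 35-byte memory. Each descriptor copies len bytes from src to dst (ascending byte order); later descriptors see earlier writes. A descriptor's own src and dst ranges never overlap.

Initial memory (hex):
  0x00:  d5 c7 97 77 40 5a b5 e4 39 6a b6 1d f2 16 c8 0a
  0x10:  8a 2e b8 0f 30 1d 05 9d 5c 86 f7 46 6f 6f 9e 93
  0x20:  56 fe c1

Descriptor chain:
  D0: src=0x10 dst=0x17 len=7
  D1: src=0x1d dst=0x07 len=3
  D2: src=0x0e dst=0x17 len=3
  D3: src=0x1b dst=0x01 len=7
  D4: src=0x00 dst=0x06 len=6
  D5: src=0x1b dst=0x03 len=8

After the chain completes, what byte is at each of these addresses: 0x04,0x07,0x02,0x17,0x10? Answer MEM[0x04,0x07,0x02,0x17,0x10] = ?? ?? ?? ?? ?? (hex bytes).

  after D0: wrote 7B at 0x17 = 8a2eb80f301d05
  after D1: wrote 3B at 0x07 = 059e93
  after D2: wrote 3B at 0x17 = c80a8a
  after D3: wrote 7B at 0x01 = 301d059e9356fe
  after D4: wrote 6B at 0x06 = d5301d059e93
  after D5: wrote 8B at 0x03 = 301d059e9356fec1
query mem[0x04]=0x1d, mem[0x07]=0x93, mem[0x02]=0x1d, mem[0x17]=0xc8, mem[0x10]=0x8a

MEM[0x04,0x07,0x02,0x17,0x10] = 1d 93 1d c8 8a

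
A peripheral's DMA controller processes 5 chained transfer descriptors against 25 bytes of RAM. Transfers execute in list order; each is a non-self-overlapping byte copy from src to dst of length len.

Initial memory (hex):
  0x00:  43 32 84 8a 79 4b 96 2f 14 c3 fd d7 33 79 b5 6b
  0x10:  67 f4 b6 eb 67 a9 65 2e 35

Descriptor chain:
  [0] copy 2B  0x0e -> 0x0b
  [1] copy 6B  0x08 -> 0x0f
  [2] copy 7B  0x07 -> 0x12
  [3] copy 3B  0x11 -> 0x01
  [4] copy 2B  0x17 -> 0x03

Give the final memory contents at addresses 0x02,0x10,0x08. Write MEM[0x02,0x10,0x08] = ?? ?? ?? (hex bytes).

MEM[0x02,0x10,0x08] = 2f c3 14

[0] 0x0e->0x0b len=2 : b5 6b
[1] 0x08->0x0f len=6 : 14 c3 fd b5 6b 79
[2] 0x07->0x12 len=7 : 2f 14 c3 fd b5 6b 79
[3] 0x11->0x01 len=3 : fd 2f 14
[4] 0x17->0x03 len=2 : 6b 79
query mem[0x02]=0x2f, mem[0x10]=0xc3, mem[0x08]=0x14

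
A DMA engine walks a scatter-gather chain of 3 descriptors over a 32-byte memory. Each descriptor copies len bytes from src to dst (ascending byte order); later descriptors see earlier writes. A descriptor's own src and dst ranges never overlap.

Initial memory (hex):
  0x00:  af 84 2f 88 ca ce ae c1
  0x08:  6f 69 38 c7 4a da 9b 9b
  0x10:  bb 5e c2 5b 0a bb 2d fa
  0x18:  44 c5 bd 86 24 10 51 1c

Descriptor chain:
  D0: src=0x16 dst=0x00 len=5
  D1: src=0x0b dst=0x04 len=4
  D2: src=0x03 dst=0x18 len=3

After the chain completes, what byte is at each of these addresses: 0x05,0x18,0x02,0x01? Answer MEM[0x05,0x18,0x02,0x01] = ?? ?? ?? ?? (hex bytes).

#0 dst[0x00+5] := {0x2d,0xfa,0x44,0xc5,0xbd}
#1 dst[0x04+4] := {0xc7,0x4a,0xda,0x9b}
#2 dst[0x18+3] := {0xc5,0xc7,0x4a}
query mem[0x05]=0x4a, mem[0x18]=0xc5, mem[0x02]=0x44, mem[0x01]=0xfa

MEM[0x05,0x18,0x02,0x01] = 4a c5 44 fa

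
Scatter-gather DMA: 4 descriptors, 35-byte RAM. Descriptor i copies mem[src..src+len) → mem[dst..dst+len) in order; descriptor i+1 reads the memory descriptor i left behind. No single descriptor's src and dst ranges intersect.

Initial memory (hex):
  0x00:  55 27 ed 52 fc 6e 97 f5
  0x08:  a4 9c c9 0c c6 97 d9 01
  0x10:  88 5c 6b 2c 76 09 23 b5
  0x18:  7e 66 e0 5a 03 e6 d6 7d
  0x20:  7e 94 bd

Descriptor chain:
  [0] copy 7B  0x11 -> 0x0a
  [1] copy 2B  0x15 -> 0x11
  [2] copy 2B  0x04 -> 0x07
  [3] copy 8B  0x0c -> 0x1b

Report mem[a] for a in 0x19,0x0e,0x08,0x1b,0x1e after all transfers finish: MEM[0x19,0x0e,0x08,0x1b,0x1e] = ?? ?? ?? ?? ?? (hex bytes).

MEM[0x19,0x0e,0x08,0x1b,0x1e] = 66 09 6e 2c 23

[0] 0x11->0x0a len=7 : 5c 6b 2c 76 09 23 b5
[1] 0x15->0x11 len=2 : 09 23
[2] 0x04->0x07 len=2 : fc 6e
[3] 0x0c->0x1b len=8 : 2c 76 09 23 b5 09 23 2c
query mem[0x19]=0x66, mem[0x0e]=0x09, mem[0x08]=0x6e, mem[0x1b]=0x2c, mem[0x1e]=0x23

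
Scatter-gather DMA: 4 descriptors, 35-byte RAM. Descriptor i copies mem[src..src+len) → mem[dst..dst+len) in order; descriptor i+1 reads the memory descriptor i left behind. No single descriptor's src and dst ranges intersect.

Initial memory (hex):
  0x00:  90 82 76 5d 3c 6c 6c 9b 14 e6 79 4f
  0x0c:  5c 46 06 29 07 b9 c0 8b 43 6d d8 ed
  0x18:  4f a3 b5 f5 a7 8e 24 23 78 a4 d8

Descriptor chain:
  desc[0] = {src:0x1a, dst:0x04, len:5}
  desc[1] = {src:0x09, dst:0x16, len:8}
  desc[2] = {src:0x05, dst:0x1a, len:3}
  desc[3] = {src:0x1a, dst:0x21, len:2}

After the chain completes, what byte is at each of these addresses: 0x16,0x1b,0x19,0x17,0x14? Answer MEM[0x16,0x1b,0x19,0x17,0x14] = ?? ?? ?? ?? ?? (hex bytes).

MEM[0x16,0x1b,0x19,0x17,0x14] = e6 a7 5c 79 43

[0] 0x1a->0x04 len=5 : b5 f5 a7 8e 24
[1] 0x09->0x16 len=8 : e6 79 4f 5c 46 06 29 07
[2] 0x05->0x1a len=3 : f5 a7 8e
[3] 0x1a->0x21 len=2 : f5 a7
query mem[0x16]=0xe6, mem[0x1b]=0xa7, mem[0x19]=0x5c, mem[0x17]=0x79, mem[0x14]=0x43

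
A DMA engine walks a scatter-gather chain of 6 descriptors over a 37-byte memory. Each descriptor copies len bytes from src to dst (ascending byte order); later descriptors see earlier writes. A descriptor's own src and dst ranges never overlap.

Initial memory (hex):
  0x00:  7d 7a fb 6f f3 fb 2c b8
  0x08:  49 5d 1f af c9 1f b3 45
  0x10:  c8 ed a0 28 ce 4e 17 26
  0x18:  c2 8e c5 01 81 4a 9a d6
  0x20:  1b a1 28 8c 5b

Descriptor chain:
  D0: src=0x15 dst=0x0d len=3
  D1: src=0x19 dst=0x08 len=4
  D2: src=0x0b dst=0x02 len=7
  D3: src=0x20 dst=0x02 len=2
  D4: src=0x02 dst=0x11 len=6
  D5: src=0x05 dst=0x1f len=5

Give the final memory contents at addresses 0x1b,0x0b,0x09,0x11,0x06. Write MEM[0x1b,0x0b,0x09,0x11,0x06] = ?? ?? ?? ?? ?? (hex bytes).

[0] 0x15->0x0d len=3 : 4e 17 26
[1] 0x19->0x08 len=4 : 8e c5 01 81
[2] 0x0b->0x02 len=7 : 81 c9 4e 17 26 c8 ed
[3] 0x20->0x02 len=2 : 1b a1
[4] 0x02->0x11 len=6 : 1b a1 4e 17 26 c8
[5] 0x05->0x1f len=5 : 17 26 c8 ed c5
query mem[0x1b]=0x01, mem[0x0b]=0x81, mem[0x09]=0xc5, mem[0x11]=0x1b, mem[0x06]=0x26

MEM[0x1b,0x0b,0x09,0x11,0x06] = 01 81 c5 1b 26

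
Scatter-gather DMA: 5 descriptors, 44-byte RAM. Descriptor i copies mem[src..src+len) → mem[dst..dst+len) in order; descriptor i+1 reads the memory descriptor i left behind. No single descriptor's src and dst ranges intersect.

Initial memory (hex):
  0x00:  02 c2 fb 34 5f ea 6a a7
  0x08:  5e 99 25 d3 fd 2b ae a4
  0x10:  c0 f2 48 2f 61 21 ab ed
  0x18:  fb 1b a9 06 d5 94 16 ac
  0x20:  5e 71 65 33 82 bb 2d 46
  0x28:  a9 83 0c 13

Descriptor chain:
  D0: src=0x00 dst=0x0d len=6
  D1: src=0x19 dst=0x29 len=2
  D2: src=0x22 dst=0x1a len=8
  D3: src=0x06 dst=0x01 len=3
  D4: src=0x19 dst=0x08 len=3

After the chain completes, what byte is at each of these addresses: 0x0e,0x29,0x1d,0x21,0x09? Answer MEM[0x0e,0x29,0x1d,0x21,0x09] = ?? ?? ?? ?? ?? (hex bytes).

MEM[0x0e,0x29,0x1d,0x21,0x09] = c2 1b bb 1b 65

  after D0: wrote 6B at 0x0d = 02c2fb345fea
  after D1: wrote 2B at 0x29 = 1ba9
  after D2: wrote 8B at 0x1a = 653382bb2d46a91b
  after D3: wrote 3B at 0x01 = 6aa75e
  after D4: wrote 3B at 0x08 = 1b6533
query mem[0x0e]=0xc2, mem[0x29]=0x1b, mem[0x1d]=0xbb, mem[0x21]=0x1b, mem[0x09]=0x65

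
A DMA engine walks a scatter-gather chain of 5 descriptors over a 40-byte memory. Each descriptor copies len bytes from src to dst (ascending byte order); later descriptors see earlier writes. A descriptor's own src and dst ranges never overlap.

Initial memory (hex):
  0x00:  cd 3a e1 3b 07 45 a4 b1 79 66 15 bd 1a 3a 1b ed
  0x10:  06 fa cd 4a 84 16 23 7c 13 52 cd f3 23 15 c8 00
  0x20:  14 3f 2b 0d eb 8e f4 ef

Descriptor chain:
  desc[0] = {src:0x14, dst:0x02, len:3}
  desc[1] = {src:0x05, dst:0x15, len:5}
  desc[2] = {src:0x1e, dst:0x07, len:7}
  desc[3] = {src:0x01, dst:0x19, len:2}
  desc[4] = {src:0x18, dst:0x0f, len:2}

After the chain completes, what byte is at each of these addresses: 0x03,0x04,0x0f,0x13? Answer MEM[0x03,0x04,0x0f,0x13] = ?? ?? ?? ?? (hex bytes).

D0: mem[0x02..0x04] <- [84 16 23]
D1: mem[0x15..0x19] <- [45 a4 b1 79 66]
D2: mem[0x07..0x0d] <- [c8 00 14 3f 2b 0d eb]
D3: mem[0x19..0x1a] <- [3a 84]
D4: mem[0x0f..0x10] <- [79 3a]
query mem[0x03]=0x16, mem[0x04]=0x23, mem[0x0f]=0x79, mem[0x13]=0x4a

MEM[0x03,0x04,0x0f,0x13] = 16 23 79 4a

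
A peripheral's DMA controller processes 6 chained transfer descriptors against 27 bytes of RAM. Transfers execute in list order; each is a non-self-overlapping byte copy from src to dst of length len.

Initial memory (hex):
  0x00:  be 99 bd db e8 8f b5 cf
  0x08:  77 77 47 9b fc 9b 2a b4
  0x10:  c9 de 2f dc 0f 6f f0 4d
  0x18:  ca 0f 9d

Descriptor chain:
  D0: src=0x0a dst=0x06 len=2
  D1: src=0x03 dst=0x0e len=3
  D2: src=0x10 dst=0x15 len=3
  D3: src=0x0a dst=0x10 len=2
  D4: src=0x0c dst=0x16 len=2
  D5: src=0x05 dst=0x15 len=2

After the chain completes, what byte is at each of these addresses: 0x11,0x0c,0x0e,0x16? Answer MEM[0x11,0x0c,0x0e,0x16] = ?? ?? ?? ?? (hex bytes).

[0] 0x0a->0x06 len=2 : 47 9b
[1] 0x03->0x0e len=3 : db e8 8f
[2] 0x10->0x15 len=3 : 8f de 2f
[3] 0x0a->0x10 len=2 : 47 9b
[4] 0x0c->0x16 len=2 : fc 9b
[5] 0x05->0x15 len=2 : 8f 47
query mem[0x11]=0x9b, mem[0x0c]=0xfc, mem[0x0e]=0xdb, mem[0x16]=0x47

MEM[0x11,0x0c,0x0e,0x16] = 9b fc db 47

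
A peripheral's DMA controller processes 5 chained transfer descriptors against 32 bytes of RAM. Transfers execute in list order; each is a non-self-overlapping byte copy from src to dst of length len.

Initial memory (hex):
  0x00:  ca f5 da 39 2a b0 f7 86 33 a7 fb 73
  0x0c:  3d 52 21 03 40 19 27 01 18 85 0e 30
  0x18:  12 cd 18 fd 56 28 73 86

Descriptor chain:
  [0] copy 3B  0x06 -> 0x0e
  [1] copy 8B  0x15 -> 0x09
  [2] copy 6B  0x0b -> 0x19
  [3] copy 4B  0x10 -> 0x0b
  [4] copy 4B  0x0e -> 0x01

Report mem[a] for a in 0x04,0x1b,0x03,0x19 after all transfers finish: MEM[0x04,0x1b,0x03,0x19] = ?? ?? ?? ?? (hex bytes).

  after D0: wrote 3B at 0x0e = f78633
  after D1: wrote 8B at 0x09 = 850e3012cd18fd56
  after D2: wrote 6B at 0x19 = 3012cd18fd56
  after D3: wrote 4B at 0x0b = 56192701
  after D4: wrote 4B at 0x01 = 01fd5619
query mem[0x04]=0x19, mem[0x1b]=0xcd, mem[0x03]=0x56, mem[0x19]=0x30

MEM[0x04,0x1b,0x03,0x19] = 19 cd 56 30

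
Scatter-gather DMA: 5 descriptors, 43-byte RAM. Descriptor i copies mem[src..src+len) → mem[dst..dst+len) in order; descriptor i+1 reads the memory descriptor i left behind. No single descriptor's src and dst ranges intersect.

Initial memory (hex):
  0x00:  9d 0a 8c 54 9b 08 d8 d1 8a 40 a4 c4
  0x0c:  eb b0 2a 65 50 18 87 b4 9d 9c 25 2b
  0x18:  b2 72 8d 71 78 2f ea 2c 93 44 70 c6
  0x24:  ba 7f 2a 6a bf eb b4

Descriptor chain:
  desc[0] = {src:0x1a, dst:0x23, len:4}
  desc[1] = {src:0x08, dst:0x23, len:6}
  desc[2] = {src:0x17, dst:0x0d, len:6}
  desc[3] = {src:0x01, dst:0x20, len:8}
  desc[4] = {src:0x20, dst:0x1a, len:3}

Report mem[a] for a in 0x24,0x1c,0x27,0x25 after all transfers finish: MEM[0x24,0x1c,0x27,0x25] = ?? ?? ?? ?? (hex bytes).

MEM[0x24,0x1c,0x27,0x25] = 08 54 8a d8

D0: mem[0x23..0x26] <- [8d 71 78 2f]
D1: mem[0x23..0x28] <- [8a 40 a4 c4 eb b0]
D2: mem[0x0d..0x12] <- [2b b2 72 8d 71 78]
D3: mem[0x20..0x27] <- [0a 8c 54 9b 08 d8 d1 8a]
D4: mem[0x1a..0x1c] <- [0a 8c 54]
query mem[0x24]=0x08, mem[0x1c]=0x54, mem[0x27]=0x8a, mem[0x25]=0xd8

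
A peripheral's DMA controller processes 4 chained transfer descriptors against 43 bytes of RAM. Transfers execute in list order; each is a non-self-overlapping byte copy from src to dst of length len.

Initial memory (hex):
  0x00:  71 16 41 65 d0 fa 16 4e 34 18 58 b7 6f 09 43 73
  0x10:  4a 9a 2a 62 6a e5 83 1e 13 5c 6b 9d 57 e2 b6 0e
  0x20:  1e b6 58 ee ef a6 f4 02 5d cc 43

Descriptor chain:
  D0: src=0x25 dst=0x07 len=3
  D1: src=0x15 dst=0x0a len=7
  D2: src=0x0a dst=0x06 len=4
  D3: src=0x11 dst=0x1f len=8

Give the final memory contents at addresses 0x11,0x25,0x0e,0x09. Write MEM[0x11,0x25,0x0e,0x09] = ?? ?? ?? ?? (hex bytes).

MEM[0x11,0x25,0x0e,0x09] = 9a 1e 5c 13

  after D0: wrote 3B at 0x07 = a6f402
  after D1: wrote 7B at 0x0a = e5831e135c6b9d
  after D2: wrote 4B at 0x06 = e5831e13
  after D3: wrote 8B at 0x1f = 9a2a626ae5831e13
query mem[0x11]=0x9a, mem[0x25]=0x1e, mem[0x0e]=0x5c, mem[0x09]=0x13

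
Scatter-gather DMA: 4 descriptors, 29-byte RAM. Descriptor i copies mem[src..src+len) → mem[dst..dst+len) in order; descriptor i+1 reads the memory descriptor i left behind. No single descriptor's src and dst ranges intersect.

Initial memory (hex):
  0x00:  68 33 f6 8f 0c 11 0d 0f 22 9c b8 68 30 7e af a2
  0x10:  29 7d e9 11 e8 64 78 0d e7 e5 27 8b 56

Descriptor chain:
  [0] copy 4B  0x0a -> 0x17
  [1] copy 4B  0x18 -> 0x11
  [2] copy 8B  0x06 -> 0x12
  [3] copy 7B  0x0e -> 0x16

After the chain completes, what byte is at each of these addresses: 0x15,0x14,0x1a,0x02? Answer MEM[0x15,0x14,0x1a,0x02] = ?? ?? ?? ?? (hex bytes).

D0: mem[0x17..0x1a] <- [b8 68 30 7e]
D1: mem[0x11..0x14] <- [68 30 7e 8b]
D2: mem[0x12..0x19] <- [0d 0f 22 9c b8 68 30 7e]
D3: mem[0x16..0x1c] <- [af a2 29 68 0d 0f 22]
query mem[0x15]=0x9c, mem[0x14]=0x22, mem[0x1a]=0x0d, mem[0x02]=0xf6

MEM[0x15,0x14,0x1a,0x02] = 9c 22 0d f6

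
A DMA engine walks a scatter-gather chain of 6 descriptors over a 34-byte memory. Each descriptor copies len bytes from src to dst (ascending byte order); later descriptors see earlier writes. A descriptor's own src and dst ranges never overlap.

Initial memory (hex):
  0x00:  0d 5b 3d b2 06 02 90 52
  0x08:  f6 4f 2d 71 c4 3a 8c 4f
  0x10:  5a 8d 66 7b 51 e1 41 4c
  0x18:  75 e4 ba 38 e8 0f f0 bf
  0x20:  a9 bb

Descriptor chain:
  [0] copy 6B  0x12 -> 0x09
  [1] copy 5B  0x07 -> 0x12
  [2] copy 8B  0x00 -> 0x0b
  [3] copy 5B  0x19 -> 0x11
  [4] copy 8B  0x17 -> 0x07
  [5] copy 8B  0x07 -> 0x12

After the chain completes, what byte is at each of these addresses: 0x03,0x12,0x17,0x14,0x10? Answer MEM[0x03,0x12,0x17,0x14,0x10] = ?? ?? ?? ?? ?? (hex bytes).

MEM[0x03,0x12,0x17,0x14,0x10] = b2 4c e8 e4 02

[0] 0x12->0x09 len=6 : 66 7b 51 e1 41 4c
[1] 0x07->0x12 len=5 : 52 f6 66 7b 51
[2] 0x00->0x0b len=8 : 0d 5b 3d b2 06 02 90 52
[3] 0x19->0x11 len=5 : e4 ba 38 e8 0f
[4] 0x17->0x07 len=8 : 4c 75 e4 ba 38 e8 0f f0
[5] 0x07->0x12 len=8 : 4c 75 e4 ba 38 e8 0f f0
query mem[0x03]=0xb2, mem[0x12]=0x4c, mem[0x17]=0xe8, mem[0x14]=0xe4, mem[0x10]=0x02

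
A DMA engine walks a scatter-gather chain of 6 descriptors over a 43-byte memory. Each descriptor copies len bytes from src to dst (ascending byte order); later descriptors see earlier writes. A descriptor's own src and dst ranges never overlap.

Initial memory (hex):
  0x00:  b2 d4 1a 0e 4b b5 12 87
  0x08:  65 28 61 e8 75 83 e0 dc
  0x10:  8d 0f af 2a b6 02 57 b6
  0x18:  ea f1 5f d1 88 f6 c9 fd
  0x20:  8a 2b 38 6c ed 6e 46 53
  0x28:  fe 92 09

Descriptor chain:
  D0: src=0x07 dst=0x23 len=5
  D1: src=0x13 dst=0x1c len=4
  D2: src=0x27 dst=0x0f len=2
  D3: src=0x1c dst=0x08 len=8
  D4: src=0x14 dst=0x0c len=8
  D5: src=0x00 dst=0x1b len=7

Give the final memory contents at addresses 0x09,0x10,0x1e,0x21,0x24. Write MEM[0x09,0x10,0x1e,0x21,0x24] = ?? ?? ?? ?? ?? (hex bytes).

#0 dst[0x23+5] := {0x87,0x65,0x28,0x61,0xe8}
#1 dst[0x1c+4] := {0x2a,0xb6,0x02,0x57}
#2 dst[0x0f+2] := {0xe8,0xfe}
#3 dst[0x08+8] := {0x2a,0xb6,0x02,0x57,0x8a,0x2b,0x38,0x87}
#4 dst[0x0c+8] := {0xb6,0x02,0x57,0xb6,0xea,0xf1,0x5f,0xd1}
#5 dst[0x1b+7] := {0xb2,0xd4,0x1a,0x0e,0x4b,0xb5,0x12}
query mem[0x09]=0xb6, mem[0x10]=0xea, mem[0x1e]=0x0e, mem[0x21]=0x12, mem[0x24]=0x65

MEM[0x09,0x10,0x1e,0x21,0x24] = b6 ea 0e 12 65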